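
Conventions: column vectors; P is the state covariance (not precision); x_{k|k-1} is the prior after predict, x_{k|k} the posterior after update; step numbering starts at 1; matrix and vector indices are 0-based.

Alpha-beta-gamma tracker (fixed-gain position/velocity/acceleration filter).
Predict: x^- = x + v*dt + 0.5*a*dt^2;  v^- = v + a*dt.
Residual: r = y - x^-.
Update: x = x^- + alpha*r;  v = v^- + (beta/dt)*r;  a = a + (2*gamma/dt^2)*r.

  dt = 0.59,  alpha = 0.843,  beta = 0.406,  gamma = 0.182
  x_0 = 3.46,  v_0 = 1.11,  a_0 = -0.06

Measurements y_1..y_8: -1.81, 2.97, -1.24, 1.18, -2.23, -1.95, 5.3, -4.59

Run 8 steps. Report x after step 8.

step 1: x_pred=4.1045  r=-5.9145  x^+=-0.8814  v^+=-2.9953  a^+=-6.2446
step 2: x_pred=-3.7356  r=6.7056  x^+=1.9172  v^+=-2.0653  a^+=0.7672
step 3: x_pred=0.8322  r=-2.0722  x^+=-0.9147  v^+=-3.0386  a^+=-1.3996
step 4: x_pred=-2.9511  r=4.1311  x^+=0.5314  v^+=-1.0217  a^+=2.9201
step 5: x_pred=0.4369  r=-2.6669  x^+=-1.8113  v^+=-1.1340  a^+=0.1314
step 6: x_pred=-2.4575  r=0.5075  x^+=-2.0297  v^+=-0.7072  a^+=0.6621
step 7: x_pred=-2.3317  r=7.6317  x^+=4.1018  v^+=4.9350  a^+=8.6424
step 8: x_pred=8.5177  r=-13.1077  x^+=-2.5321  v^+=1.0142  a^+=-5.0640

x_post = -2.5321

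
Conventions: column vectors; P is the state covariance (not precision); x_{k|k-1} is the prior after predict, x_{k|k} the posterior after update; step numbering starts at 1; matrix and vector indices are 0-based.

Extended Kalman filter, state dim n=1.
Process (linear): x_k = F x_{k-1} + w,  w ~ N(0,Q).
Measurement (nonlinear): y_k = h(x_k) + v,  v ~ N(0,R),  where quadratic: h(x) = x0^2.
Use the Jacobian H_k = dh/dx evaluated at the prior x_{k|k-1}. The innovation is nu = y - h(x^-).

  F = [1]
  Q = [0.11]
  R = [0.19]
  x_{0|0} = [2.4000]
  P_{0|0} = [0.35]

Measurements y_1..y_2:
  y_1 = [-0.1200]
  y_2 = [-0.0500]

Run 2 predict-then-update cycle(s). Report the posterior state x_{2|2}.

step 1: x^-=[2.4000]  P^-=[0.4600]  H_jac=[4.8000]  S=[10.7884]  K=[0.2047]  nu=[-5.8800]  x^+=[1.1966]  P^+=[0.0081]
step 2: x^-=[1.1966]  P^-=[0.1181]  H_jac=[2.3931]  S=[0.8664]  K=[0.3262]  nu=[-1.4818]  x^+=[0.7132]  P^+=[0.0259]

x_post = [0.7132]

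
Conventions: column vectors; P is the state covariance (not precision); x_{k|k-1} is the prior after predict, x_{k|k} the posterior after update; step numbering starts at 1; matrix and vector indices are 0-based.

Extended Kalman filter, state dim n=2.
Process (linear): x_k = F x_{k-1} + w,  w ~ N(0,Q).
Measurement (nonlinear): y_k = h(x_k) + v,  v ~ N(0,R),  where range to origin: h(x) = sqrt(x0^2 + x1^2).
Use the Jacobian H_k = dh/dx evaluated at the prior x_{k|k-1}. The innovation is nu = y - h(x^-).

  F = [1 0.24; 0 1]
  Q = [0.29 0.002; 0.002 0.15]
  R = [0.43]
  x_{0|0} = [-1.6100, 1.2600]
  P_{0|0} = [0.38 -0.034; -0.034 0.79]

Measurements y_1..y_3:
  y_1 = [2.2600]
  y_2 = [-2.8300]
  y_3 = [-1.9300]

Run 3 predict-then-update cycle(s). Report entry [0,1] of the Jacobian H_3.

H_jac[0,1] = -0.9998

step 1: x^-=[-1.3076, 1.2600]  P^-=[0.6992 0.1576; 0.1576 0.9400]  H_jac=[-0.7201 0.6939]  S=[1.0876]  K=[-0.3624; 0.4953]  nu=[0.4441]  x^+=[-1.4685, 1.4800]  P^+=[0.5564 0.3528; 0.3528 0.6731]
step 2: x^-=[-1.1133, 1.4800]  P^-=[1.0545 0.5164; 0.5164 0.8231]  H_jac=[-0.6012 0.7991]  S=[0.8406]  K=[-0.2632; 0.4132]  nu=[-4.6820]  x^+=[0.1190, -0.4548]  P^+=[0.9963 0.6078; 0.6078 0.6796]
step 3: x^-=[0.0099, -0.4548]  P^-=[1.6172 0.7729; 0.7729 0.8296]  H_jac=[0.0218 -0.9998]  S=[1.2263]  K=[-0.6014; -0.6626]  nu=[-2.3849]  x^+=[1.4442, 1.1255]  P^+=[1.1736 0.2842; 0.2842 0.2912]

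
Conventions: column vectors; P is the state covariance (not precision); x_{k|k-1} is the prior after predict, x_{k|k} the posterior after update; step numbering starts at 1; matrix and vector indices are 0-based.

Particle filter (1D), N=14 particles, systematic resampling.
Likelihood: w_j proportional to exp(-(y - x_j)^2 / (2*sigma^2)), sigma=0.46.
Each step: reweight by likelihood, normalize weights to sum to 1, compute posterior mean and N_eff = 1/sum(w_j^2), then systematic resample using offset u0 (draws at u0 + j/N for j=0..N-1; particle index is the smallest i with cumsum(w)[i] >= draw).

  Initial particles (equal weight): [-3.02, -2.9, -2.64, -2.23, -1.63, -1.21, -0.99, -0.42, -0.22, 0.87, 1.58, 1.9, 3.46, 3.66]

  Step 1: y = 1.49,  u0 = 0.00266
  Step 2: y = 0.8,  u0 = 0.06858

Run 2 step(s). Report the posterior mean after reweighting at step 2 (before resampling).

post_mean = 1.1616

step 1: w=[0.0000, 0.0000, 0.0000, 0.0000, 0.0000, 0.0000, 0.0000, 0.0001, 0.0005, 0.1959, 0.4768, 0.3267, 0.0001, 0.0000]  mean=1.5445  Neff=2.6853  idx=[9, 9, 9, 10, 10, 10, 10, 10, 10, 10, 11, 11, 11, 11]
step 2: w=[0.2035, 0.2035, 0.2035, 0.0489, 0.0489, 0.0489, 0.0489, 0.0489, 0.0489, 0.0489, 0.0118, 0.0118, 0.0118, 0.0118]  mean=1.1616  Neff=7.0650  idx=[0, 0, 1, 1, 1, 2, 2, 2, 3, 5, 6, 7, 9, 13]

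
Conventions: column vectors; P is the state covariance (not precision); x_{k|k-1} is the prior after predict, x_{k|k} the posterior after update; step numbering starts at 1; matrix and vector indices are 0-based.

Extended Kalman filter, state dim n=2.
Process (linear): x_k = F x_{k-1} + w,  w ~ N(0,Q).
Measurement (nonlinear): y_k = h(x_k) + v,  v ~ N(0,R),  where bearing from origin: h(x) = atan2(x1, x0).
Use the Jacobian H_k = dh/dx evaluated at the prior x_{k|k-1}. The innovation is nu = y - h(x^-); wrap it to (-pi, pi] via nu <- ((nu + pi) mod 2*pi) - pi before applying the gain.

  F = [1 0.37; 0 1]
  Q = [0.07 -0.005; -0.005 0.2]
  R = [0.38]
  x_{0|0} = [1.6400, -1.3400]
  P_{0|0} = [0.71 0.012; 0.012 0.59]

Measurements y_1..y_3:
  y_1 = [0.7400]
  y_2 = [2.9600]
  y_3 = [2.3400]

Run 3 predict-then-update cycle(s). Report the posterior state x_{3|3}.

step 1: x^-=[1.1442, -1.3400]  P^-=[0.8697 0.2253; 0.2253 0.7900]  H_jac=[0.4316 0.3685]  S=[0.7210]  K=[0.6358; 0.5387]  nu=[1.6041]  x^+=[2.1640, -0.4759]  P^+=[0.5782 -0.0216; -0.0216 0.5808]
step 2: x^-=[1.9879, -0.4759]  P^-=[0.7117 0.1883; 0.1883 0.7808]  H_jac=[0.1139 0.4758]  S=[0.5864]  K=[0.2910; 0.6701]  nu=[-3.0882]  x^+=[1.0892, -2.5453]  P^+=[0.6621 0.0739; 0.0739 0.5175]
step 3: x^-=[0.1475, -2.5453]  P^-=[0.8576 0.2604; 0.2604 0.7175]  H_jac=[0.3916 0.0227]  S=[0.5165]  K=[0.6616; 0.2289]  nu=[-2.4303]  x^+=[-1.4605, -3.1016]  P^+=[0.6315 0.1822; 0.1822 0.6904]

x_post = [-1.4605, -3.1016]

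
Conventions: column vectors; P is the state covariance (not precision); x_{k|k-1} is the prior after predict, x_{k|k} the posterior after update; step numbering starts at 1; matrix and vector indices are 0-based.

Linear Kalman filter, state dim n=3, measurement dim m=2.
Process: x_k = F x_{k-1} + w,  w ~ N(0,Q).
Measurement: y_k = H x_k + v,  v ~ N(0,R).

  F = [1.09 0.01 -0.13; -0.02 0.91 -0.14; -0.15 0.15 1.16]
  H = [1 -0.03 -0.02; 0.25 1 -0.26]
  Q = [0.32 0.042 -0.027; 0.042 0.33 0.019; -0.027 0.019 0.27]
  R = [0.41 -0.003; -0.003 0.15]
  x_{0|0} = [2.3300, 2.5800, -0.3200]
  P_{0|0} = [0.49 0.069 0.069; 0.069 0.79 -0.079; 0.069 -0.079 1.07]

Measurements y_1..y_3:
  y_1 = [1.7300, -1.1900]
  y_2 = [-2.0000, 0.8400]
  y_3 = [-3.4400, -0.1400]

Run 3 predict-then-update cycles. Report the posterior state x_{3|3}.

x_post = [-2.1833, 0.7914, 1.8737]

step 1: x^-=[2.6071, 2.3460, -0.3337]  P^-=[0.9025 0.1255 -0.1669; 0.1255 1.0234 -0.1370; -0.1669 -0.1370 1.6840]  S=[1.3131 0.3711; 0.3711 1.4993]  K=[0.6587 0.1001; -0.1411 0.7622; -0.0359 -0.4023]  nu=[-0.8134, -4.2745]  x^+=[1.6435, -0.7972, 1.4153]  P^+=[0.2688 -0.0479 0.0242; -0.0479 0.2061 0.3052; 0.0242 0.3052 1.4289]
step 2: x^-=[1.5995, -0.9565, 1.2756]  P^-=[0.6548 -0.0236 -0.2652; -0.0236 0.4529 0.1383; -0.2652 0.1383 2.3033]  S=[1.0784 0.2042; 0.2042 0.7503]  K=[0.5905 0.1179; -0.1485 0.5883; -0.1681 -0.6565]  nu=[-3.6027, 1.7283]  x^+=[-0.3242, 0.5951, 0.7468]  P^+=[0.2400 -0.0485 -0.0168; -0.0485 0.2052 0.4014; -0.0168 0.4014 1.9044]
step 3: x^-=[-0.4445, 0.4435, 1.0042]  P^-=[0.6400 -0.0203 -0.3858; -0.0203 0.4367 0.1605; -0.3858 0.1605 2.9903]  S=[1.0684 0.2396; 0.2396 0.7854]  K=[0.5778 0.1293; -0.1563 0.5441; -0.2338 -0.8370]  nu=[-2.9621, -0.2113]  x^+=[-2.1833, 0.7914, 1.8737]  P^+=[0.2344 -0.0496 -0.0333; -0.0496 0.2188 0.4783; -0.0333 0.4783 2.2879]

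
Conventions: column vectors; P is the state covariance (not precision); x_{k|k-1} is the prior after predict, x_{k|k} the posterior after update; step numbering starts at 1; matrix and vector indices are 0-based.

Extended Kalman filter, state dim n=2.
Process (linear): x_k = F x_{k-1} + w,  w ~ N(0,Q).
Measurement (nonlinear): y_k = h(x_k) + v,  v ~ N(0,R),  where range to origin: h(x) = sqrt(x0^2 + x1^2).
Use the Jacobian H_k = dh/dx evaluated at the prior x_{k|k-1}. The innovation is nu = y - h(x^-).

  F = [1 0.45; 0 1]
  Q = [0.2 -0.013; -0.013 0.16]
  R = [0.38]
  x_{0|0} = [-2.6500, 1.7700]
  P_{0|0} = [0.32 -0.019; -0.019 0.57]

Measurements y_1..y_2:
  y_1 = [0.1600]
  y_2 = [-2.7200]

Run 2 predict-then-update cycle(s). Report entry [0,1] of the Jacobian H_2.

step 1: x^-=[-1.8535, 1.7700]  P^-=[0.6183 0.2245; 0.2245 0.7300]  H_jac=[-0.7232 0.6906]  S=[0.8273]  K=[-0.3531; 0.4131]  nu=[-2.4029]  x^+=[-1.0050, 0.7773]  P^+=[0.5152 0.3452; 0.3452 0.5888]
step 2: x^-=[-0.6553, 0.7773]  P^-=[1.1451 0.5971; 0.5971 0.7488]  H_jac=[-0.6445 0.7646]  S=[0.7049]  K=[-0.3993; 0.2662]  nu=[-3.7366]  x^+=[0.8369, -0.2173]  P^+=[1.0327 0.6721; 0.6721 0.6989]

H_jac[0,1] = 0.7646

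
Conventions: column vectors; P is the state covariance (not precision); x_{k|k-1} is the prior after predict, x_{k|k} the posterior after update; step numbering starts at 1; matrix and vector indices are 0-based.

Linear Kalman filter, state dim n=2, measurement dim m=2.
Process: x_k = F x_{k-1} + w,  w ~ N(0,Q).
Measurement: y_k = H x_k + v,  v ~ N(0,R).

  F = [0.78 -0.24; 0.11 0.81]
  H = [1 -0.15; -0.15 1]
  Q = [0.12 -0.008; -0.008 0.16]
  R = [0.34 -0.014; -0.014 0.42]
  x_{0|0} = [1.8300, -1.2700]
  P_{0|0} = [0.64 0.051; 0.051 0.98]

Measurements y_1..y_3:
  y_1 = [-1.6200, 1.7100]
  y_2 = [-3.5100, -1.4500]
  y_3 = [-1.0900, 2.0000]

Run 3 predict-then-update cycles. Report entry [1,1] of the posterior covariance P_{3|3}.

P_post[1,1] = 0.1686

step 1: x^-=[1.7322, -0.8274]  P^-=[0.5467 -0.1127; -0.1127 0.8198]  S=[0.9390 -0.3342; -0.3342 1.2859]  K=[0.6021 0.0051; -0.0214 0.6451]  nu=[-3.4763, 2.7972]  x^+=[-0.3466, 1.0514]  P^+=[0.2084 0.0249; 0.0249 0.2750]
step 2: x^-=[-0.5227, 0.8135]  P^-=[0.2533 -0.0285; -0.0285 0.3474]  S=[0.6096 -0.1332; -0.1332 0.7816]  K=[0.4195 -0.0135; -0.0352 0.4439]  nu=[-2.8653, -2.3420]  x^+=[-1.6930, -0.1253]  P^+=[0.1443 0.0101; 0.0101 0.1884]
step 3: x^-=[-1.2905, -0.2877]  P^-=[0.2149 -0.0261; -0.0261 0.2872]  S=[0.5692 -0.1160; -0.1160 0.7199]  K=[0.3804 -0.0198; -0.0405 0.3979]  nu=[0.1573, 2.0941]  x^+=[-1.2720, 0.5391]  P^+=[0.1305 0.0059; 0.0059 0.1686]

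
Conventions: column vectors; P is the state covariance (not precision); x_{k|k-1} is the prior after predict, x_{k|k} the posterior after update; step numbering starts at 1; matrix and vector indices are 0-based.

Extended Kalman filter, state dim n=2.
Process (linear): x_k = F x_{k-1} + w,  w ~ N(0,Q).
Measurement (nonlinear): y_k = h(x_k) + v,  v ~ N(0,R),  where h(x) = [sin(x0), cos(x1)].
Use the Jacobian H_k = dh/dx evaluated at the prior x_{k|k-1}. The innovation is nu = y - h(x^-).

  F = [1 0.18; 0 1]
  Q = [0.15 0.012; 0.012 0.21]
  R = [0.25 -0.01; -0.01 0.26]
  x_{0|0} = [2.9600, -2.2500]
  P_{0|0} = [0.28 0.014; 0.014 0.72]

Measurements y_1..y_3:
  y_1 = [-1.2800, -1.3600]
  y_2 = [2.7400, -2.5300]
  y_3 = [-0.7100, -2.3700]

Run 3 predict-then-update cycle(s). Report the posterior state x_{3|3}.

step 1: x^-=[2.5550, -2.2500]  P^-=[0.4584 0.1556; 0.1556 0.9300]  H_jac=[-0.8328 0.0000; 0.0000 0.7781]  S=[0.5679 -0.1108; -0.1108 0.8230]  K=[-0.6608 0.0581; -0.0581 0.8714]  nu=[-1.8335, -0.7318]  x^+=[3.7241, -2.7811]  P^+=[0.1991 0.0279; 0.0279 0.2919]
step 2: x^-=[3.2235, -2.7811]  P^-=[0.3686 0.0925; 0.0925 0.5019]  H_jac=[-0.9966 0.0000; 0.0000 0.3527]  S=[0.6161 -0.0425; -0.0425 0.3224]  K=[-0.5947 0.0228; -0.1127 0.5342]  nu=[2.8218, -1.5943]  x^+=[1.5092, -3.9508]  P^+=[0.1494 0.0336; 0.0336 0.3970]
step 3: x^-=[0.7981, -3.9508]  P^-=[0.3244 0.1171; 0.1171 0.6070]  H_jac=[0.6981 0.0000; 0.0000 -0.7238]  S=[0.4081 -0.0692; -0.0692 0.5779]  K=[0.5410 -0.0819; 0.0730 -0.7514]  nu=[-1.4260, -1.6800]  x^+=[0.1642, -2.7926]  P^+=[0.1949 0.0369; 0.0369 0.2709]

x_post = [0.1642, -2.7926]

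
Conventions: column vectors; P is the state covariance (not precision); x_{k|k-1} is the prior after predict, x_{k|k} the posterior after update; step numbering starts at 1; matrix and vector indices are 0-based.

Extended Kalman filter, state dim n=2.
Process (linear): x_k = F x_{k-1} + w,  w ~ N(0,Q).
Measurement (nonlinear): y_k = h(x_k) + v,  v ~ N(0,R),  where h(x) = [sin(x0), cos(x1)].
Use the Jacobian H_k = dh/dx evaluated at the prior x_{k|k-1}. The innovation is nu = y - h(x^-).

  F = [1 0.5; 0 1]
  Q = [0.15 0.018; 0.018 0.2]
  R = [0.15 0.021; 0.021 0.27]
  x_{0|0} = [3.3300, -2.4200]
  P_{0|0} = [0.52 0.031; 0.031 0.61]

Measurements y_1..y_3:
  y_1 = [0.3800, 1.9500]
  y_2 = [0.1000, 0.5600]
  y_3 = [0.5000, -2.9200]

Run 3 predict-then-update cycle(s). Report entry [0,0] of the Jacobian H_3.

H_jac[0,0] = -0.9772

step 1: x^-=[2.1200, -2.4200]  P^-=[0.8535 0.3540; 0.3540 0.8100]  H_jac=[-0.5220 0.0000; 0.0000 0.6606]  S=[0.3826 -0.1011; -0.1011 0.6235]  K=[-1.1132 0.1946; -0.2678 0.8148]  nu=[-0.4729, 2.7008]  x^+=[3.1721, -0.0927]  P^+=[0.3120 0.0442; 0.0442 0.3245]
step 2: x^-=[3.1257, -0.0927]  P^-=[0.5873 0.2244; 0.2244 0.5245]  H_jac=[-0.9999 0.0000; 0.0000 0.0926]  S=[0.7372 0.0002; 0.0002 0.2745]  K=[-0.7966 0.0763; -0.3045 0.1772]  nu=[0.0841, -0.4357]  x^+=[3.0254, -0.1955]  P^+=[0.1179 0.0420; 0.0420 0.4476]
step 3: x^-=[2.9277, -0.1955]  P^-=[0.4218 0.2838; 0.2838 0.6476]  H_jac=[-0.9772 0.0000; 0.0000 0.1943]  S=[0.5528 -0.0329; -0.0329 0.2944]  K=[-0.7394 0.1047; -0.4794 0.3738]  nu=[0.2877, -3.9009]  x^+=[2.3066, -1.7917]  P^+=[0.1112 0.0656; 0.0656 0.4676]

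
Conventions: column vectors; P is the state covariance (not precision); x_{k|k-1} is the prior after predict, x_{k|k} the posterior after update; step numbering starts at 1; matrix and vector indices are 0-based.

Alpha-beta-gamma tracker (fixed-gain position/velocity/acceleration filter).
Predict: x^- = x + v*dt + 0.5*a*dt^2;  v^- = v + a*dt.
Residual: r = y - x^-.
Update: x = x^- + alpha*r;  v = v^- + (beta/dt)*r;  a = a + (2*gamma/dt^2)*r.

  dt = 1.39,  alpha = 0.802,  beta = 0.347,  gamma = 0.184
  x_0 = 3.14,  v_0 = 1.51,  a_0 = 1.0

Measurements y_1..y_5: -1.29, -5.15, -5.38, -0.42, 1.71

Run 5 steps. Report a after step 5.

step 1: x_pred=6.2050  r=-7.4950  x^+=0.1940  v^+=1.0290  a^+=-0.4275
step 2: x_pred=1.2112  r=-6.3612  x^+=-3.8905  v^+=-1.1533  a^+=-1.6391
step 3: x_pred=-7.0771  r=1.6971  x^+=-5.7160  v^+=-3.0081  a^+=-1.3159
step 4: x_pred=-11.1685  r=10.7485  x^+=-2.5482  v^+=-2.1539  a^+=0.7313
step 5: x_pred=-4.8356  r=6.5456  x^+=0.4140  v^+=0.4967  a^+=1.9780

a_post = 1.9780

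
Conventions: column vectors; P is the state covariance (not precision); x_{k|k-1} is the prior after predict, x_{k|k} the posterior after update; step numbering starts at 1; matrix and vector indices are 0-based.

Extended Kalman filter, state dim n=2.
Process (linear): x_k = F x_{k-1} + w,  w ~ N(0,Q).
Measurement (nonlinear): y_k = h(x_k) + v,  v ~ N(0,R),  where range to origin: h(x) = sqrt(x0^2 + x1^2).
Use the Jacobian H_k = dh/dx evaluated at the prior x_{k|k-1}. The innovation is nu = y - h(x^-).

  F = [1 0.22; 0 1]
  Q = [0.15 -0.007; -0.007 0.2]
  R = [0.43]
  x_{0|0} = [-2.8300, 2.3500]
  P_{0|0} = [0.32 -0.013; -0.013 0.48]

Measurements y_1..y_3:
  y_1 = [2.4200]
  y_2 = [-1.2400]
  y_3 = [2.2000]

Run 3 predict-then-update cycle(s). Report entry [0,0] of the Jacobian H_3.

step 1: x^-=[-2.3130, 2.3500]  P^-=[0.4875 0.0856; 0.0856 0.6800]  H_jac=[-0.7015 0.7127]  S=[0.9297]  K=[-0.3022; 0.4567]  nu=[-0.8773]  x^+=[-2.0479, 1.9493]  P^+=[0.4026 0.2139; 0.2139 0.4861]
step 2: x^-=[-1.6190, 1.9493]  P^-=[0.6702 0.3139; 0.3139 0.6861]  H_jac=[-0.6389 0.7693]  S=[0.8011]  K=[-0.2332; 0.4085]  nu=[-3.7740]  x^+=[-0.7390, 0.4076]  P^+=[0.6267 0.3902; 0.3902 0.5524]
step 3: x^-=[-0.6494, 0.4076]  P^-=[0.9751 0.5047; 0.5047 0.7524]  H_jac=[-0.8470 0.5316]  S=[0.8877]  K=[-0.6282; -0.0310]  nu=[1.4333]  x^+=[-1.5497, 0.3632]  P^+=[0.6248 0.4874; 0.4874 0.7515]

H_jac[0,0] = -0.8470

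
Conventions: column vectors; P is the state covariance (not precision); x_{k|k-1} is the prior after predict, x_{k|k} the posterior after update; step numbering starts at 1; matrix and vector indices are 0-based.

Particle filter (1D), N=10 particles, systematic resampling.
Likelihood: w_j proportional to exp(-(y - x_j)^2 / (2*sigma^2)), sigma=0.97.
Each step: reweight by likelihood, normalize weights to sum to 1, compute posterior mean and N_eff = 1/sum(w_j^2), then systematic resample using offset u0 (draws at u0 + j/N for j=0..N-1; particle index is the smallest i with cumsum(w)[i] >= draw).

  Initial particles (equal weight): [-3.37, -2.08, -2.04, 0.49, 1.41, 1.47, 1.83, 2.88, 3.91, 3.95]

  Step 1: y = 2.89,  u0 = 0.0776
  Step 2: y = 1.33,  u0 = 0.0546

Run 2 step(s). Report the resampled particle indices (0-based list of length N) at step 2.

resampled_idx = [0, 0, 0, 1, 1, 2, 2, 3, 4, 5]

step 1: w=[0.0000, 0.0000, 0.0000, 0.0139, 0.0924, 0.1014, 0.1630, 0.2960, 0.1703, 0.1630]  mean=2.7467  Neff=5.2970  idx=[4, 5, 6, 7, 7, 7, 8, 8, 9, 9]
step 2: w=[0.2616, 0.2598, 0.2299, 0.0732, 0.0732, 0.0732, 0.0076, 0.0076, 0.0068, 0.0068]  mean=1.9180  Neff=4.8755  idx=[0, 0, 0, 1, 1, 2, 2, 3, 4, 5]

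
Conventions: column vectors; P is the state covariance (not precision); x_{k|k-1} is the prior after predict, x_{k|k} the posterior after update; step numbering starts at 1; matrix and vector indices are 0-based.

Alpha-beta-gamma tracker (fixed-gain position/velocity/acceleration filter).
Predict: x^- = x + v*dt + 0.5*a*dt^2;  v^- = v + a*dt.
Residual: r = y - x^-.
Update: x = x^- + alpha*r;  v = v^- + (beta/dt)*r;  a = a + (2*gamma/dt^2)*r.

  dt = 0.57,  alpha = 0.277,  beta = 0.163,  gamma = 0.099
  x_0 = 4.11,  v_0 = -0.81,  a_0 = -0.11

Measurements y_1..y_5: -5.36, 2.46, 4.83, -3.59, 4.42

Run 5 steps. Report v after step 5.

v_post = 1.1210

step 1: x_pred=3.6304  r=-8.9904  x^+=1.1401  v^+=-3.4436  a^+=-5.5889
step 2: x_pred=-1.7307  r=4.1907  x^+=-0.5699  v^+=-5.4309  a^+=-3.0350
step 3: x_pred=-4.1586  r=8.9886  x^+=-1.6687  v^+=-4.5905  a^+=2.4428
step 4: x_pred=-3.8885  r=0.2985  x^+=-3.8058  v^+=-3.1128  a^+=2.6247
step 5: x_pred=-5.1537  r=9.5737  x^+=-2.5018  v^+=1.1210  a^+=8.4591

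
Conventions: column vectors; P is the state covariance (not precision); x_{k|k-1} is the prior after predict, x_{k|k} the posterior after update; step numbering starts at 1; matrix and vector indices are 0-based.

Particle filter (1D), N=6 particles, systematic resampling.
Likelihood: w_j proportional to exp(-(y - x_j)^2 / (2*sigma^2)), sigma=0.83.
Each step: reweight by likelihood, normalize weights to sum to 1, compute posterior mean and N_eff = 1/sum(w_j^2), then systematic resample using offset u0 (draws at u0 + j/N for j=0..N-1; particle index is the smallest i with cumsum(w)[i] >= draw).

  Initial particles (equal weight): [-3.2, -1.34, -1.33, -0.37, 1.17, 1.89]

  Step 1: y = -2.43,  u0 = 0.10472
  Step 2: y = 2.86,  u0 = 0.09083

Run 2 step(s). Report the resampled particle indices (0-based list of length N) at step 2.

resampled_idx = [2, 3, 3, 4, 5, 5]

step 1: w=[0.4239, 0.2752, 0.2709, 0.0300, 0.0001, 0.0000]  mean=-2.0966  Neff=3.0330  idx=[0, 0, 1, 1, 2, 2]
step 2: w=[0.0000, 0.0000, 0.2424, 0.2424, 0.2576, 0.2576]  mean=-1.3348  Neff=3.9963  idx=[2, 3, 3, 4, 5, 5]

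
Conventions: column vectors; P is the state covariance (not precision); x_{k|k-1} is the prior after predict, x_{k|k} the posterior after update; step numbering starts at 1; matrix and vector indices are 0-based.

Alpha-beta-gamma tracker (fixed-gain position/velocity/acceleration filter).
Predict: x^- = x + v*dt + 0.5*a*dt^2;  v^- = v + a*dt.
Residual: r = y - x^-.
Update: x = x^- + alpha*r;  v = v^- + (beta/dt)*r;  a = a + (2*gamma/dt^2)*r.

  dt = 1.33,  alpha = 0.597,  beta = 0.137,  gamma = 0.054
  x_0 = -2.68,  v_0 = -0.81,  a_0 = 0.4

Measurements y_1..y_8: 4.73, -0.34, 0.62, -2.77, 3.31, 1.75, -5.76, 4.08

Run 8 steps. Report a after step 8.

a_post = -0.5269

step 1: x_pred=-3.4035  r=8.1335  x^+=1.4522  v^+=0.5598  a^+=0.8966
step 2: x_pred=2.9897  r=-3.3297  x^+=1.0019  v^+=1.4093  a^+=0.6933
step 3: x_pred=3.4894  r=-2.8694  x^+=1.7764  v^+=2.0358  a^+=0.5181
step 4: x_pred=4.9422  r=-7.7122  x^+=0.3380  v^+=1.9305  a^+=0.0472
step 5: x_pred=2.9473  r=0.3627  x^+=3.1638  v^+=2.0306  a^+=0.0694
step 6: x_pred=5.9259  r=-4.1759  x^+=3.4329  v^+=1.6928  a^+=-0.1856
step 7: x_pred=5.5201  r=-11.2801  x^+=-1.2141  v^+=0.2840  a^+=-0.8743
step 8: x_pred=-1.6097  r=5.6897  x^+=1.7871  v^+=-0.2927  a^+=-0.5269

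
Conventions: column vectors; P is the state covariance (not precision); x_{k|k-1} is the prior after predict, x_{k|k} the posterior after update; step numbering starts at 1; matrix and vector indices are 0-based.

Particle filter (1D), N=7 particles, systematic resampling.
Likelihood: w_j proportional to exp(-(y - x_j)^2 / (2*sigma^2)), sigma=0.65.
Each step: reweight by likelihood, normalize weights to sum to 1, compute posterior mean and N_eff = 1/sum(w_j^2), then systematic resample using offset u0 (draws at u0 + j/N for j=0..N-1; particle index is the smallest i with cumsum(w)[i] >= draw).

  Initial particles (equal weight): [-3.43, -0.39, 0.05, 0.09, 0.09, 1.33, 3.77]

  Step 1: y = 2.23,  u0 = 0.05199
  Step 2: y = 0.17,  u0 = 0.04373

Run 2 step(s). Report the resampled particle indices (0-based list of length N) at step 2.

resampled_idx = [0, 1, 1, 2, 3, 4, 5]

step 1: w=[0.0000, 0.0006, 0.0079, 0.0097, 0.0097, 0.8397, 0.1323]  mean=1.6175  Neff=1.3833  idx=[5, 5, 5, 5, 5, 5, 6]
step 2: w=[0.1667, 0.1667, 0.1667, 0.1667, 0.1667, 0.1667, 0.0000]  mean=1.3300  Neff=6.0000  idx=[0, 1, 1, 2, 3, 4, 5]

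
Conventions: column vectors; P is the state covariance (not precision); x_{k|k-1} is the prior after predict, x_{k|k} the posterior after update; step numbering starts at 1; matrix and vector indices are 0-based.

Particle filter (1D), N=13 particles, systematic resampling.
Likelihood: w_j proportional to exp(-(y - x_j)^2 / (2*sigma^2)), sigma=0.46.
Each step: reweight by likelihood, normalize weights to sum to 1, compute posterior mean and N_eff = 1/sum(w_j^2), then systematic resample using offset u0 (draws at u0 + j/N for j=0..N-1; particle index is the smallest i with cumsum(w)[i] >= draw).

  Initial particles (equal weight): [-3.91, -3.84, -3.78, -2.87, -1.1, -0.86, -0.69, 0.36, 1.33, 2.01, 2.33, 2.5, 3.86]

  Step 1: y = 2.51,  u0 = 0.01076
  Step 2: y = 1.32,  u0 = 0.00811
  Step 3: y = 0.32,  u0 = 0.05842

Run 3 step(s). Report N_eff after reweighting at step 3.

N_eff = 6.1077

step 1: w=[0.0000, 0.0000, 0.0000, 0.0000, 0.0000, 0.0000, 0.0000, 0.0000, 0.0147, 0.2189, 0.3660, 0.3951, 0.0053]  mean=2.3205  Neff=2.9569  idx=[8, 9, 9, 10, 10, 10, 10, 10, 11, 11, 11, 11, 11]
step 2: w=[0.4377, 0.1421, 0.1421, 0.0393, 0.0393, 0.0393, 0.0393, 0.0393, 0.0163, 0.0163, 0.0163, 0.0163, 0.0163]  mean=1.8152  Neff=4.1489  idx=[0, 0, 0, 0, 0, 0, 1, 1, 2, 2, 4, 6, 8]
step 3: w=[0.1652, 0.1652, 0.1652, 0.1652, 0.1652, 0.1652, 0.0022, 0.0022, 0.0022, 0.0022, 0.0001, 0.0001, 0.0000]  mean=1.3362  Neff=6.1077  idx=[0, 0, 1, 1, 2, 2, 3, 3, 4, 4, 5, 5, 5]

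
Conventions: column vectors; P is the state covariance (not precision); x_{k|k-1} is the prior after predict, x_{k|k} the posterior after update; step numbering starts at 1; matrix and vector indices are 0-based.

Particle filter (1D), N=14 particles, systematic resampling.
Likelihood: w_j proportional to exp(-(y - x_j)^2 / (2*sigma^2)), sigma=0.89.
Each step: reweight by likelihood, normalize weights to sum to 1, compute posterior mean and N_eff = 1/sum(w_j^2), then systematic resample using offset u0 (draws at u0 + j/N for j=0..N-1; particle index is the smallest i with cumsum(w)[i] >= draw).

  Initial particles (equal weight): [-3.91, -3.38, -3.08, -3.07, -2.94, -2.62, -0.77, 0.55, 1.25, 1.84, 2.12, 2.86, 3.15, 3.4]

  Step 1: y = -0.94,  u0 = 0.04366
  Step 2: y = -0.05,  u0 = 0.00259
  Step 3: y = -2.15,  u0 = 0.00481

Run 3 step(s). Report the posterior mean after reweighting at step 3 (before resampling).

step 1: w=[0.0023, 0.0139, 0.0331, 0.0341, 0.0478, 0.1005, 0.5861, 0.1470, 0.0289, 0.0045, 0.0016, 0.0001, 0.0000, 0.0000]  mean=-0.9888  Neff=2.6256  idx=[2, 4, 5, 6, 6, 6, 6, 6, 6, 6, 6, 7, 7, 8]
step 2: w=[0.0004, 0.0007, 0.0020, 0.0933, 0.0933, 0.0933, 0.0933, 0.0933, 0.0933, 0.0933, 0.0933, 0.1031, 0.1031, 0.0445]  mean=-0.4140  Neff=10.7700  idx=[2, 3, 4, 5, 6, 6, 7, 8, 9, 9, 10, 11, 12, 12]
step 3: w=[0.2227, 0.0770, 0.0770, 0.0770, 0.0770, 0.0770, 0.0770, 0.0770, 0.0770, 0.0770, 0.0770, 0.0026, 0.0026, 0.0026]  mean=-1.1719  Neff=9.1871  idx=[0, 0, 0, 0, 1, 2, 3, 4, 5, 6, 7, 8, 9, 10]

post_mean = -1.1719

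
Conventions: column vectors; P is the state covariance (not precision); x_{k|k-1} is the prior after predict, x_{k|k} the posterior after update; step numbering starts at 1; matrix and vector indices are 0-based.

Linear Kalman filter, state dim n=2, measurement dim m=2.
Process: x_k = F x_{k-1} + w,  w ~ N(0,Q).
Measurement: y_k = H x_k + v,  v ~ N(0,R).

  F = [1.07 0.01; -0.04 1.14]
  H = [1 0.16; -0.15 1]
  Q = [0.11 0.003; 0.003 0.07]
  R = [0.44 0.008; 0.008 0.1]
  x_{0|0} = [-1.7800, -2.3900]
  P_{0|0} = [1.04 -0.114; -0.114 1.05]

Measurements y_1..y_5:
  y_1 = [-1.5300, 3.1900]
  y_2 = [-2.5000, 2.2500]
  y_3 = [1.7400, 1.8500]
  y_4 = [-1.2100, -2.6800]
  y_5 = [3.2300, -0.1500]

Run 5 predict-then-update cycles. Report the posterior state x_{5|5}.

x_post = [1.0374, -0.2224]

step 1: x^-=[-1.9285, -2.6534]  P^-=[1.2984 -0.1686; -0.1686 1.4466]  S=[1.7215 -0.1198; -0.1198 1.6264]  K=[0.7267 -0.1698; 0.1000 0.9124]  nu=[0.8230, 5.5541]  x^+=[-2.2737, 2.4964]  P^+=[0.3127 0.0357; 0.0357 0.0974]
step 2: x^-=[-2.4079, 2.9368]  P^-=[0.4688 0.0343; 0.0343 0.1938]  S=[0.9247 0.0022; 0.0022 0.2941]  K=[0.5132 -0.1263; 0.0691 0.6411]  nu=[-0.5620, -1.0480]  x^+=[-2.5640, 2.2261]  P^+=[0.2208 0.0246; 0.0246 0.0684]
step 3: x^-=[-2.7212, 2.6403]  P^-=[0.3634 0.0243; 0.0243 0.1569]  S=[0.8152 0.0024; 0.0024 0.2578]  K=[0.4509 -0.1212; 0.0589 0.5940]  nu=[4.0387, -1.1985]  x^+=[-0.7550, 2.1664]  P^+=[0.1941 0.0206; 0.0206 0.0630]
step 4: x^-=[-0.7861, 2.4999]  P^-=[0.3327 0.0205; 0.0205 0.1503]  S=[0.7831 0.0022; 0.0022 0.2516]  K=[0.4294 -0.1204; 0.0553 0.5845]  nu=[-0.8238, -5.2978]  x^+=[-0.5018, -0.6424]  P^+=[0.1849 0.0191; 0.0191 0.0618]
step 5: x^-=[-0.5433, -0.7123]  P^-=[0.3221 0.0191; 0.0191 0.1488]  S=[0.7720 0.0021; 0.0021 0.2503]  K=[0.4215 -0.1203; 0.0540 0.5826]  nu=[3.8873, 0.4808]  x^+=[1.0374, -0.2224]  P^+=[0.1815 0.0186; 0.0186 0.0615]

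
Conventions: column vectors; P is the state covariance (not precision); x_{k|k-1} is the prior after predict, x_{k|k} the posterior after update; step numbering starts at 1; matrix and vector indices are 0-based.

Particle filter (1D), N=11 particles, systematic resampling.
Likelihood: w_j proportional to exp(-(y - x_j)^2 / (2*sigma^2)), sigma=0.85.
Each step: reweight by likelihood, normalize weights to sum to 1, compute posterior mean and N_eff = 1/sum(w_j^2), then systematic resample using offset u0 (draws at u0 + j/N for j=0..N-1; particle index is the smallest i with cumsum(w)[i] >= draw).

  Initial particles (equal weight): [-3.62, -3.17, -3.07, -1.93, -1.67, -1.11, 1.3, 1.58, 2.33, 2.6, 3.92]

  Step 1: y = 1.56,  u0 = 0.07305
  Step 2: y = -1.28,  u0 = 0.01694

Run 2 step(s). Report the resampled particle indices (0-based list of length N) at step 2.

resampled_idx = [0, 0, 0, 1, 1, 2, 2, 2, 3, 4, 6]

step 1: w=[0.0000, 0.0000, 0.0000, 0.0001, 0.0002, 0.0023, 0.3059, 0.3204, 0.2127, 0.1516, 0.0068]  mean=1.8172  Neff=3.7807  idx=[6, 6, 6, 7, 7, 7, 7, 8, 8, 9, 9]
step 2: w=[0.2260, 0.2260, 0.2260, 0.0788, 0.0788, 0.0788, 0.0788, 0.0027, 0.0027, 0.0007, 0.0007]  mean=1.3956  Neff=5.6148  idx=[0, 0, 0, 1, 1, 2, 2, 2, 3, 4, 6]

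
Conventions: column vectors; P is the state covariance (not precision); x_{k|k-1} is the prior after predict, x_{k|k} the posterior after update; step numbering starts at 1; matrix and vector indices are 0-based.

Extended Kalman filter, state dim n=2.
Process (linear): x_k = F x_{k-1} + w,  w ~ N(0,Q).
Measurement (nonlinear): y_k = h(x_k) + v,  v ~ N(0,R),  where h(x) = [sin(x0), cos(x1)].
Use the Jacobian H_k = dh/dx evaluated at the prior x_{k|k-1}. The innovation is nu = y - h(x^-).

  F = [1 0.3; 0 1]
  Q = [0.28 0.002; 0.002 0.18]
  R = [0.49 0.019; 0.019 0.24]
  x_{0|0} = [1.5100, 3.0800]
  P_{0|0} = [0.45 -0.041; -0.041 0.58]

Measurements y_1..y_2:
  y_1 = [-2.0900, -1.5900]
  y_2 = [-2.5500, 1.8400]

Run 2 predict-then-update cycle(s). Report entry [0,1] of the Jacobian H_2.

step 1: x^-=[2.4340, 3.0800]  P^-=[0.7576 0.1350; 0.1350 0.7600]  H_jac=[-0.7599 0.0000; 0.0000 -0.0616]  S=[0.9275 0.0253; 0.0253 0.2429]  K=[-0.6216 0.0306; -0.1057 -0.1816]  nu=[-2.7400, -0.5919]  x^+=[4.1190, 3.4770]  P^+=[0.4000 0.0727; 0.0727 0.7407]
step 2: x^-=[5.1621, 3.4770]  P^-=[0.7903 0.2969; 0.2969 0.9207]  H_jac=[0.4347 0.0000; 0.0000 0.3291]  S=[0.6393 0.0615; 0.0615 0.3397]  K=[0.5187 0.1938; 0.1181 0.8706]  nu=[-1.6494, 2.7843]  x^+=[4.8460, 5.7060]  P^+=[0.5932 0.1712; 0.1712 0.6416]

H_jac[0,1] = 0.0000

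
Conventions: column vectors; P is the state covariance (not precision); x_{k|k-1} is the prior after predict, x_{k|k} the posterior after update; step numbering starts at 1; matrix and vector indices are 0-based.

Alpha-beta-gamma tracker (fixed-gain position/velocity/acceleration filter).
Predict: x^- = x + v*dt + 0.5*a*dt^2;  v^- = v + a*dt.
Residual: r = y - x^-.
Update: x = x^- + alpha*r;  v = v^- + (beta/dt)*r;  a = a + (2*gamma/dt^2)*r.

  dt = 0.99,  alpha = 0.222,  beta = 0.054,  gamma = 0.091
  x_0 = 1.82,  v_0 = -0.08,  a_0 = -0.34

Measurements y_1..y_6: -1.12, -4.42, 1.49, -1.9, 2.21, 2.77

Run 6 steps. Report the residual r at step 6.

step 1: x_pred=1.5742  r=-2.6942  x^+=0.9761  v^+=-0.5636  a^+=-0.8403
step 2: x_pred=0.0064  r=-4.4264  x^+=-0.9763  v^+=-1.6369  a^+=-1.6623
step 3: x_pred=-3.4114  r=4.9014  x^+=-2.3233  v^+=-3.0152  a^+=-0.7521
step 4: x_pred=-5.6769  r=3.7769  x^+=-4.8384  v^+=-3.5537  a^+=-0.0507
step 5: x_pred=-8.3815  r=10.5915  x^+=-6.0301  v^+=-3.0262  a^+=1.9160
step 6: x_pred=-8.0872  r=10.8572  x^+=-5.6769  v^+=-0.5372  a^+=3.9322

resid = 10.8572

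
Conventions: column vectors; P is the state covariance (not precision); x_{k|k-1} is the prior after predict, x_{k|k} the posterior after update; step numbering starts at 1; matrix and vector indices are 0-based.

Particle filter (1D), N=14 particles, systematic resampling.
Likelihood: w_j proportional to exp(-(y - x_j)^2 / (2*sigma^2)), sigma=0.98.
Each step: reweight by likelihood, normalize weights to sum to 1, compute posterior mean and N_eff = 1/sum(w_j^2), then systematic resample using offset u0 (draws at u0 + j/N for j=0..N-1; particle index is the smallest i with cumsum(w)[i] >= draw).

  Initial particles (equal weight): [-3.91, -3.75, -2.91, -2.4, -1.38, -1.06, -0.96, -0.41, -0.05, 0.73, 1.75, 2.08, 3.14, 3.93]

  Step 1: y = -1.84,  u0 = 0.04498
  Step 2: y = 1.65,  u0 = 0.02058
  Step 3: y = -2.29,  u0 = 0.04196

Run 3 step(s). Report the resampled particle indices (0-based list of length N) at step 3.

resampled_idx = [0, 0, 0, 1, 1, 2, 2, 3, 3, 4, 5, 7, 10, 12]

step 1: w=[0.0238, 0.0331, 0.1220, 0.1880, 0.1983, 0.1613, 0.1479, 0.0763, 0.0418, 0.0071, 0.0003, 0.0001, 0.0000, 0.0000]  mean=-1.6377  Neff=6.8148  idx=[1, 2, 3, 3, 3, 4, 4, 4, 5, 5, 6, 6, 7, 8]
step 2: w=[0.0000, 0.0000, 0.0004, 0.0004, 0.0004, 0.0183, 0.0183, 0.0183, 0.0476, 0.0476, 0.0628, 0.0628, 0.2391, 0.4839]  mean=-0.4227  Neff=3.2816  idx=[6, 8, 10, 11, 12, 12, 12, 13, 13, 13, 13, 13, 13, 13]
step 3: w=[0.2248, 0.1574, 0.1377, 0.1377, 0.0549, 0.0549, 0.0549, 0.0254, 0.0254, 0.0254, 0.0254, 0.0254, 0.0254, 0.0254]  mean=-0.8178  Neff=7.8882  idx=[0, 0, 0, 1, 1, 2, 2, 3, 3, 4, 5, 7, 10, 12]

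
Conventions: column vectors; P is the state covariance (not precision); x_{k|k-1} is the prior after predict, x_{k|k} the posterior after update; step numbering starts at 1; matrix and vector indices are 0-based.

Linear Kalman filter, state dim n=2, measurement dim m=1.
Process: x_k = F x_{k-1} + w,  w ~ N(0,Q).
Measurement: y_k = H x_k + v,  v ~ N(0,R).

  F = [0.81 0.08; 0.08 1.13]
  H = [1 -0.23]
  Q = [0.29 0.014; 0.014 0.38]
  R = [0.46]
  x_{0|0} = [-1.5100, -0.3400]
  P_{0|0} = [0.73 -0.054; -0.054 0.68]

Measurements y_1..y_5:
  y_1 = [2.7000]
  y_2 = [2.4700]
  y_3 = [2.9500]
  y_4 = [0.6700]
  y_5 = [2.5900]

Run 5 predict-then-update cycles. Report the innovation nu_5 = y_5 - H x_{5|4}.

step 1: x^-=[-1.2503, -0.5050]  P^-=[0.7663 0.0730; 0.0730 1.2432]  S=[1.2585]  K=[0.5956; -0.1692]  nu=[3.8342]  x^+=[1.0332, -1.1537]  P^+=[0.3199 0.1998; 0.1998 1.2072]
step 2: x^-=[0.7446, -1.2211]  P^-=[0.5335 0.3280; 0.3280 1.9596]  S=[0.9463]  K=[0.4841; -0.1296]  nu=[1.4446]  x^+=[1.4439, -1.4083]  P^+=[0.3118 0.3874; 0.3874 1.9437]
step 3: x^-=[1.0569, -1.4759]  P^-=[0.5572 0.5670; 0.5670 2.9340]  S=[0.9116]  K=[0.4682; -0.1183]  nu=[1.5537]  x^+=[1.7843, -1.6597]  P^+=[0.3574 0.6175; 0.6175 2.9212]
step 4: x^-=[1.3125, -1.7327]  P^-=[0.6232 0.8704; 0.8704 4.2240]  S=[0.9063]  K=[0.4668; -0.1116]  nu=[-1.0410]  x^+=[0.8266, -1.6165]  P^+=[0.4258 0.9176; 0.9176 4.2127]
step 5: x^-=[0.5402, -1.7605]  P^-=[0.7152 1.2682; 1.2682 5.9279]  S=[0.9054]  K=[0.4678; -0.1052]  nu=[1.6449]  x^+=[1.3096, -1.9335]  P^+=[0.5171 1.3127; 1.3127 5.9178]

innov = [1.6449]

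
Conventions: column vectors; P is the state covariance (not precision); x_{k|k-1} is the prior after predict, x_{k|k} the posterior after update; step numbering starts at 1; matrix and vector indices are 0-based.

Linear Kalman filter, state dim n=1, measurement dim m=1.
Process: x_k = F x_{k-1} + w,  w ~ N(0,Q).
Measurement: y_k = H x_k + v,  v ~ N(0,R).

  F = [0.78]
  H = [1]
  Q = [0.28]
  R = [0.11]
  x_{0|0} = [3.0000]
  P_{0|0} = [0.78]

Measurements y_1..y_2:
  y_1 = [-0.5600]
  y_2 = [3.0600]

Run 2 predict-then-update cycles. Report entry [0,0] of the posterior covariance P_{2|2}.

P_post[0,0] = 0.0830

step 1: x^-=[2.3400]  P^-=[0.7546]  S=[0.8646]  K=[0.8728]  nu=[-2.9000]  x^+=[-0.1910]  P^+=[0.0960]
step 2: x^-=[-0.1490]  P^-=[0.3384]  S=[0.4484]  K=[0.7547]  nu=[3.2090]  x^+=[2.2728]  P^+=[0.0830]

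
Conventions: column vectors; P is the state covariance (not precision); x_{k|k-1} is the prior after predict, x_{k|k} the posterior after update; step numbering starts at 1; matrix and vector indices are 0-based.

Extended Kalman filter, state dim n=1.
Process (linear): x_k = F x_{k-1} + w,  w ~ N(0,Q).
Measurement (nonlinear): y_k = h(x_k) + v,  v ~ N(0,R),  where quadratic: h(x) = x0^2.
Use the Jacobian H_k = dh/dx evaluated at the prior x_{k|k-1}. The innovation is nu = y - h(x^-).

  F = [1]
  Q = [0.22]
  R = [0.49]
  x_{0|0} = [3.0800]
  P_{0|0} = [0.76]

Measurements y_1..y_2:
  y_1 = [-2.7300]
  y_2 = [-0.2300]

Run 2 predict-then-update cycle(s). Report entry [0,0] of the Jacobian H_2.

H_jac[0,0] = 2.2452

step 1: x^-=[3.0800]  P^-=[0.9800]  H_jac=[6.1600]  S=[37.6767]  K=[0.1602]  nu=[-12.2164]  x^+=[1.1226]  P^+=[0.0127]
step 2: x^-=[1.1226]  P^-=[0.2327]  H_jac=[2.2452]  S=[1.6633]  K=[0.3142]  nu=[-1.4903]  x^+=[0.6544]  P^+=[0.0686]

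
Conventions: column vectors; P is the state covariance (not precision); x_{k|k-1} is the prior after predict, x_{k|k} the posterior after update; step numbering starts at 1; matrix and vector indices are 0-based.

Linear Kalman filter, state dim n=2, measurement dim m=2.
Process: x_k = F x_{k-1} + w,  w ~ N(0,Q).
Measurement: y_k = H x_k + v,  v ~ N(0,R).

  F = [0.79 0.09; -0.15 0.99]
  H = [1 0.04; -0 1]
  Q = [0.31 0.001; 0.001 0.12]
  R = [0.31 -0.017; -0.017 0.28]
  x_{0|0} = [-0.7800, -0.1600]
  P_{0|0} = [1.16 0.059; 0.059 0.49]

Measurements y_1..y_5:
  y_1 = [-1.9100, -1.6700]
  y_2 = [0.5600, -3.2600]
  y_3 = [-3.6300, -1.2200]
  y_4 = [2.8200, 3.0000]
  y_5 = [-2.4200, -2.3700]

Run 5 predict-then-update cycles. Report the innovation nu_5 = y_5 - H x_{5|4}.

step 1: x^-=[-0.6306, -0.0414]  P^-=[1.0463 -0.0475; -0.0475 0.6088]  S=[1.3535 -0.0401; -0.0401 0.8888]  K=[0.7711 -0.0186; 0.0032 0.6851]  nu=[-1.2777, -1.6286]  x^+=[-1.5856, -1.1613]  P^+=[0.2401 -0.0183; -0.0183 0.1918]
step 2: x^-=[-1.3571, -0.9119]  P^-=[0.4588 -0.0244; -0.0244 0.3188]  S=[0.7673 -0.0287; -0.0287 0.5988]  K=[0.5962 -0.0123; 0.0047 0.5326]  nu=[1.9536, -2.3481]  x^+=[-0.1637, -2.1534]  P^+=[0.1856 -0.0136; -0.0136 0.1491]
step 3: x^-=[-0.3231, -2.1073]  P^-=[0.4251 -0.0181; -0.0181 0.2743]  S=[0.7341 -0.0242; -0.0242 0.5543]  K=[0.5778 -0.0075; 0.0065 0.4951]  nu=[-3.2226, 0.8873]  x^+=[-2.1919, -1.6890]  P^+=[0.1797 -0.0119; -0.0119 0.1385]
step 4: x^-=[-1.8837, -1.3434]  P^-=[0.4216 -0.0171; -0.0171 0.2634]  S=[0.7307 -0.0236; -0.0236 0.5434]  K=[0.5759 -0.0065; 0.0066 0.4850]  nu=[4.7574, 4.3434]  x^+=[0.8277, 0.7946]  P^+=[0.1791 -0.0116; -0.0116 0.1357]
step 5: x^-=[0.7254, 0.6625]  P^-=[0.4212 -0.0171; -0.0171 0.2605]  S=[0.7303 -0.0236; -0.0236 0.5405]  K=[0.5757 -0.0064; 0.0065 0.4822]  nu=[-3.1719, -3.0325]  x^+=[-1.0812, -0.8204]  P^+=[0.1790 -0.0116; -0.0116 0.1349]

innov = [-3.1719, -3.0325]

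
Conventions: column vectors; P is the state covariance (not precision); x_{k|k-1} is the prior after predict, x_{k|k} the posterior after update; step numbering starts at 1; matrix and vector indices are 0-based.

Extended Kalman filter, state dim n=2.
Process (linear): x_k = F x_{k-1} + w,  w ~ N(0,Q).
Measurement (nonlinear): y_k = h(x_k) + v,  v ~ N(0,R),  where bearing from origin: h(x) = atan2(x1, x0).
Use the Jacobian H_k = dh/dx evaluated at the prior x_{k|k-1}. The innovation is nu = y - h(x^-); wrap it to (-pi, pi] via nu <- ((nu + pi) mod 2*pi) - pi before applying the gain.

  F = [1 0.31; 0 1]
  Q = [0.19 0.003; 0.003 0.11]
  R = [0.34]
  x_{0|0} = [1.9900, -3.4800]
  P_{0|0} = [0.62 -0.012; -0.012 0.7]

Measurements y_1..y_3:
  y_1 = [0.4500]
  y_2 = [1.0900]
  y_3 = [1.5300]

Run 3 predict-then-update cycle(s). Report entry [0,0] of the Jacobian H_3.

step 1: x^-=[0.9112, -3.4800]  P^-=[0.8698 0.2080; 0.2080 0.8100]  H_jac=[0.2689 0.0704]  S=[0.4148]  K=[0.5992; 0.2724]  nu=[1.7647]  x^+=[1.9687, -2.9994]  P^+=[0.7209 0.1403; 0.1403 0.7792]
step 2: x^-=[1.0389, -2.9994]  P^-=[1.0728 0.3849; 0.3849 0.8892]  H_jac=[0.2977 0.1031]  S=[0.4681]  K=[0.7669; 0.4406]  nu=[2.3274]  x^+=[2.8238, -1.9740]  P^+=[0.7974 0.2267; 0.2267 0.7984]
step 3: x^-=[2.2118, -1.9740]  P^-=[1.2047 0.4772; 0.4772 0.9084]  H_jac=[0.2246 0.2517]  S=[0.5122]  K=[0.7626; 0.6555]  nu=[2.2586]  x^+=[3.9344, -0.4935]  P^+=[0.9067 0.2211; 0.2211 0.6883]

H_jac[0,0] = 0.2246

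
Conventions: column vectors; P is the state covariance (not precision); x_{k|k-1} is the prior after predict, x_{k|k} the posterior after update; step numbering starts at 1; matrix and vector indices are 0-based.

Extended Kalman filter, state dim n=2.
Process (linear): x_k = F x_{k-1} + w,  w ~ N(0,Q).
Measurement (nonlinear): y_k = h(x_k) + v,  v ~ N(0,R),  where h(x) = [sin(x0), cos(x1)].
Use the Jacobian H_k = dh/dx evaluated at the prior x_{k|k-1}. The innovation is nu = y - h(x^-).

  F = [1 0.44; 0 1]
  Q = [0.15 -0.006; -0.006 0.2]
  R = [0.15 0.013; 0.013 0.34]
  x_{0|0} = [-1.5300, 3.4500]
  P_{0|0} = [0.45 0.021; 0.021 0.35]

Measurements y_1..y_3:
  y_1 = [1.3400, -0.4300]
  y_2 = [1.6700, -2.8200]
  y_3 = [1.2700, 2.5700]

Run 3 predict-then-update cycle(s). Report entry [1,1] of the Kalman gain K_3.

step 1: x^-=[-0.0120, 3.4500]  P^-=[0.6862 0.1690; 0.1690 0.5500]  H_jac=[0.9999 0.0000; 0.0000 0.3035]  S=[0.8361 0.0643; 0.0643 0.3907]  K=[0.8210 -0.0038; 0.1714 0.3991]  nu=[1.3520, 0.5228]  x^+=[1.0959, 3.8904]  P^+=[0.1231 0.0309; 0.0309 0.4544]
step 2: x^-=[2.8077, 3.8904]  P^-=[0.3883 0.2248; 0.2248 0.6544]  H_jac=[-0.9448 0.0000; 0.0000 0.6808]  S=[0.4966 -0.1316; -0.1316 0.6433]  K=[-0.7144 0.0918; -0.2582 0.6397]  nu=[1.3423, -2.0875]  x^+=[1.6572, 2.2084]  P^+=[0.1122 0.0322; 0.0322 0.3146]
step 3: x^-=[2.6289, 2.2084]  P^-=[0.3514 0.1646; 0.1646 0.5146]  H_jac=[-0.8714 0.0000; 0.0000 -0.8035]  S=[0.4168 0.1283; 0.1283 0.6722]  K=[-0.7161 -0.0601; -0.1645 -0.5837]  nu=[0.7795, 3.1653]  x^+=[1.8804, 0.2327]  P^+=[0.1242 0.0370; 0.0370 0.2496]

K[1,1] = -0.5837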